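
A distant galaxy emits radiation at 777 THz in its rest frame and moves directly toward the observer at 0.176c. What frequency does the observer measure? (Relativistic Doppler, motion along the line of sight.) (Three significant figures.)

928 THz

Relativistic Doppler (source moving toward): f_obs = f_src · √((1+β)/(1−β)).
With β = 0.176: factor = √(1.176/0.824) = 1.1946.
f_obs = 777 × 1.1946 = 928 THz.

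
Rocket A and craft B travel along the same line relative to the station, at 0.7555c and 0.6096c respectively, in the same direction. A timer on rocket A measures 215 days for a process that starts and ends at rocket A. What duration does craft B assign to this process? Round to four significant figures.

Transform rocket A's velocity into craft B's frame: (0.7555 − 0.6096)/(1 − 0.7555·0.6096) = 0.1459/0.5394472, so the relative speed is 0.27046c.
γ for this relative speed: γ = 1/√(1 − 0.0731486) = 1.0387.
The clock on rocket A records proper time, so craft B measures Δt = γΔτ = 1.0387 × 215 = 223.3 days.

223.3 days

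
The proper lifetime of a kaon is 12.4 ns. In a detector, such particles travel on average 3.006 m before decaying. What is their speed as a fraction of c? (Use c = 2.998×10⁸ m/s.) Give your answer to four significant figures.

d = βγcτ ⇒ βγ = d/(cτ) = 3.006 m / (3.71752 m) = 0.8086.
β = (βγ)/√(1+(βγ)²) = 0.8086/√1.653834 = 0.6288.

0.6288c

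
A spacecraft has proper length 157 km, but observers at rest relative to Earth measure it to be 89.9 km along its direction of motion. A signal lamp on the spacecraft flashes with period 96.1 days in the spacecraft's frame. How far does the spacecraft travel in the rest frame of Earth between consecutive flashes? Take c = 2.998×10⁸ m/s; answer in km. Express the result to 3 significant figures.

3.56×10^12 km

Length contraction gives γ = L₀/L = 157/89.9 = 1.74638.
β = √(1 − 1/γ²) = 0.81983. Lab-frame period = γτ = 1.74638×96.1 days = 167.83 days. Distance = βc × γτ = 0.81983 × 2.998×10⁸ m/s × 14500512 s = 3.5640×10^15 m = 3.56×10^12 km.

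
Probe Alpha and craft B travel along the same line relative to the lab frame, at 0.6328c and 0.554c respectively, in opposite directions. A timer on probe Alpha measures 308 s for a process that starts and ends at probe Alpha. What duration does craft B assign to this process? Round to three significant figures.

Speed of probe Alpha in craft B's frame: u = (v_A + v_B)/(1 + v_A v_B/c²) = (0.6328 + 0.554)/(1 + 0.6328×0.554) = 1.1868/1.3505712 = 0.87874; |u| = 0.87874c.
At |u| = 0.87874c, γ = (1 − 0.772184)^(−1/2) = 2.0951.
The clock on probe Alpha records proper time, so craft B measures Δt = γΔτ = 2.0951 × 308 = 645 s.

645 s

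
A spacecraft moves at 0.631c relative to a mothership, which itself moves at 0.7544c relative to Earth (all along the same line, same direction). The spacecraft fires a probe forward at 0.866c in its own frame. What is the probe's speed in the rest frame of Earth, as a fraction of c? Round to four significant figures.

Compose velocities in two stages. Stage 1 (into S'): u₁ = (0.866+0.631)/(1+0.866×0.631) = 0.96803.
Stage 2 (into S): u = (0.96803+0.7544)/(1+0.96803×0.7544) = 0.99546, so the speed is 0.9955c.

0.9955c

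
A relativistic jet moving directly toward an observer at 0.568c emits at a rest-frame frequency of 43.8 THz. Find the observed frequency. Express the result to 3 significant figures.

Relativistic Doppler (source moving toward): f_obs = f_src · √((1+β)/(1−β)).
With β = 0.568: factor = √(1.568/0.432) = 1.9052.
f_obs = 43.8 × 1.9052 = 83.4 THz.

83.4 THz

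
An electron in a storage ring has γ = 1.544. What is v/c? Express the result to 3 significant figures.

0.762

β = √(1 − 1/γ²) = √(1 − 1/2.383936) = √0.580526 = 0.762.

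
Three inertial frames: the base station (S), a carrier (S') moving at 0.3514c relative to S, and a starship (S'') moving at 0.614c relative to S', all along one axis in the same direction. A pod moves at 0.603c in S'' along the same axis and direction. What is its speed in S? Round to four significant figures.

Compose velocities in two stages. Stage 1 (into S'): u₁ = (0.603+0.614)/(1+0.603×0.614) = 0.88816.
Stage 2 (into S): u = (0.88816+0.3514)/(1+0.88816×0.3514) = 0.94471, so the speed is 0.9447c.

0.9447c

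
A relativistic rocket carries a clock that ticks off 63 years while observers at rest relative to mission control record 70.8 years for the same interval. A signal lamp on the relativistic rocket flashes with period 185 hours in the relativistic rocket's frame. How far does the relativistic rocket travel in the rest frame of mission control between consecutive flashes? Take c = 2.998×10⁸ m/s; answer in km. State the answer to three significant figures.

From Δt = γΔτ: γ = 70.8/63 = 1.12381.
β = √(1 − 1/γ²) = 0.45629. Lab-frame period = γτ = 1.12381×185 hours = 207.9 hours. Distance = βc × γτ = 0.45629 × 2.998×10⁸ m/s × 748440 s = 1.0238×10^14 m = 1.02×10^11 km.

1.02×10^11 km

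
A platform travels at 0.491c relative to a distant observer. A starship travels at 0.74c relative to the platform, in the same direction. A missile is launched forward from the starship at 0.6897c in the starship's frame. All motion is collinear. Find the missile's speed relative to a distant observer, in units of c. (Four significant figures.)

First combine the missile and starship (S''→S'): u₁ = (0.6897 + 0.74)/(1 + 0.6897×0.74) = 1.4297/1.510378 = 0.94658.
Then combine with the platform (S'→S): u = (0.94658 + 0.491)/(1 + 0.94658×0.491) = 1.43758/1.46477078 = 0.98144.

0.9814c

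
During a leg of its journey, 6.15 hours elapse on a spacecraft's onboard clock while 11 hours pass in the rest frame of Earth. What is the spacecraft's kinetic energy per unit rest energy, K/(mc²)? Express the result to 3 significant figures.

0.789

The time-dilation ratio gives γ = 11/6.15 = 1.78862.
K/(mc²) = γ − 1 = 1.78862 − 1 = 0.789.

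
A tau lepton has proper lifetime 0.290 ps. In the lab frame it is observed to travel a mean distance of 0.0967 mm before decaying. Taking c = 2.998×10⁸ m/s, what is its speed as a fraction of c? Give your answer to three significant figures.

0.744c

Lab distance = (lab lifetime)·v = γτ·βc, so βγ = d/(cτ) = 9.670×10^-5/(2.998×10⁸ × 2.900×10^-13) = 1.1122.
With βγ = 1.1122: γ² = 1 + (βγ)² = 2.23699, and β = (βγ)/γ = 1.1122/1.49566 = 0.744.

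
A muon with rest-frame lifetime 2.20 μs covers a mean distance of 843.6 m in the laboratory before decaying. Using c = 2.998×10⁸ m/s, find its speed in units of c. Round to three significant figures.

Let x = d/(cτ) = 843.6 m / (2.998×10⁸ m/s × 2.200×10^-6 s) = 1.279. Since d = βγcτ, x = βγ = β/√(1−β²).
Solving: β² = x²/(1+x²) = 1.63584/2.63584 = 0.620614, so β = 0.788.

0.788c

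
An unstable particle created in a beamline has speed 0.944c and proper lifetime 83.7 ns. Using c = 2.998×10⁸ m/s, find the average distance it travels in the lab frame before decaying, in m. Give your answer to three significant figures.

Lorentz factor: γ = (1 − 0.891136)^(−1/2) = 3.0308.
Lab-frame lifetime: Δt = γτ = 3.0308 × 83.7 ns = 253.68 ns.
Distance: d = vΔt = 0.944 × 2.998×10⁸ m/s × 2.5368×10^-7 s = 71.8 m.

71.8 m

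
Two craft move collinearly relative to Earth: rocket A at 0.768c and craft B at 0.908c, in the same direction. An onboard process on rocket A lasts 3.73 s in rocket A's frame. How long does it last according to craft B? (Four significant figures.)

4.207 s

The velocity of rocket A relative to craft B is (0.768 − 0.908)c / (1 − 0.768×0.908) = −0.46257c; relative speed 0.46257c.
At |u| = 0.46257c, γ = (1 − 0.213971)^(−1/2) = 1.1279.
Rocket A's interval is proper; time dilation gives Δt_B = γΔτ = 1.1279 × 3.73 s = 4.207 s.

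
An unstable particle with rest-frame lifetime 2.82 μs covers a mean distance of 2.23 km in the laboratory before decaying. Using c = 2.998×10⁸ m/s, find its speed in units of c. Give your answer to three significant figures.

0.935c

Let x = d/(cτ) = 2230 m / (2.998×10⁸ m/s × 2.820×10^-6 s) = 2.6377. Since d = βγcτ, x = βγ = β/√(1−β²).
Solving: β² = x²/(1+x²) = 6.95746/7.95746 = 0.874332, so β = 0.935.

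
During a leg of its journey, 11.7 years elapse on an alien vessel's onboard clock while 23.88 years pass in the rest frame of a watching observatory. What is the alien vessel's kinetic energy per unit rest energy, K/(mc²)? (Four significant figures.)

The time-dilation ratio gives γ = 23.88/11.7 = 2.04103.
K/(mc²) = γ − 1 = 2.04103 − 1 = 1.041.

1.041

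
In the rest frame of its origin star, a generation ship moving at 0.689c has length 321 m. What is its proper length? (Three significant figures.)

γ = 1/√(1 − β²) = 1/√(1 − 0.474721) = 1/√0.525279 = 1/0.724761 = 1.3798.
Proper length: L₀ = γ·L = 1.3798 × 321 = 443 m.

443 m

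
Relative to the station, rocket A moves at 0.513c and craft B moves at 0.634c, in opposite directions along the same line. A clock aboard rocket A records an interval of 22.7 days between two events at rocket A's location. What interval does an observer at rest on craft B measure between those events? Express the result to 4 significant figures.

Transform rocket A's velocity into craft B's frame: (0.513 + 0.634)/(1 + 0.513·0.634) = 1.147/1.325242, so the relative speed is 0.8655c.
γ for this relative speed: γ = 1/√(1 − 0.74909) = 1.9964.
The clock on rocket A records proper time, so craft B measures Δt = γΔτ = 1.9964 × 22.7 = 45.32 days.

45.32 days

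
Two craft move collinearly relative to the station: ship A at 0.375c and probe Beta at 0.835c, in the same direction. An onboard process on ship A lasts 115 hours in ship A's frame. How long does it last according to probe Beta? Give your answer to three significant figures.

155 hours

Speed of ship A in probe Beta's frame: u = (v_A − v_B)/(1 − v_A v_B/c²) = (0.375 − 0.835)/(1 − 0.375×0.835) = −0.46/0.686875 = −0.6697; |u| = 0.6697c.
γ for this relative speed: γ = 1/√(1 − 0.448498) = 1.3466.
Ship A's interval is proper; time dilation gives Δt_B = γΔτ = 1.3466 × 115 hours = 155 hours.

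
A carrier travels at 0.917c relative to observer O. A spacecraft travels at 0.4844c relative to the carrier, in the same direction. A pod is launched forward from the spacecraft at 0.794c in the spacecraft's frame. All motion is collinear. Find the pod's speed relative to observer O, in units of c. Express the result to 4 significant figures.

0.9966c

First combine the pod and spacecraft (S''→S'): u₁ = (0.794 + 0.4844)/(1 + 0.794×0.4844) = 1.2784/1.3846136 = 0.92329.
Then combine with the carrier (S'→S): u = (0.92329 + 0.917)/(1 + 0.92329×0.917) = 1.84029/1.84665693 = 0.99655.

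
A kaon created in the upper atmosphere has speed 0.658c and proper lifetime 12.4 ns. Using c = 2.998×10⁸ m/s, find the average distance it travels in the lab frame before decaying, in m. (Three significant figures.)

3.25 m

Lorentz factor: γ = (1 − 0.432964)^(−1/2) = 1.328.
Lab-frame lifetime: Δt = γτ = 1.328 × 12.4 ns = 16.467 ns.
Distance: d = vΔt = 0.658 × 2.998×10⁸ m/s × 1.6467×10^-8 s = 3.25 m.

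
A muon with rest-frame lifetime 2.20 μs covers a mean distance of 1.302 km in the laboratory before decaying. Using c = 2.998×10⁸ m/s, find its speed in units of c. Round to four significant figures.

0.8921c

Lab distance = (lab lifetime)·v = γτ·βc, so βγ = d/(cτ) = 1302/(2.998×10⁸ × 2.200×10^-6) = 1.974.
With βγ = 1.974: γ² = 1 + (βγ)² = 4.89668, and β = (βγ)/γ = 1.974/2.21284 = 0.8921.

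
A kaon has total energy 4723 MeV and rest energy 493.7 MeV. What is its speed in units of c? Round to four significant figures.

0.9945c

γ = E/(mc²) = 4723/493.7 = 9.5665.
β = √(1 − 1/γ²) = √(1 − 0.0109268) = √0.9890732 = 0.9945.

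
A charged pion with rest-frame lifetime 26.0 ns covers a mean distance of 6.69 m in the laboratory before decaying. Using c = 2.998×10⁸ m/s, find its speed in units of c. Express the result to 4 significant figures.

Let x = d/(cτ) = 6.690 m / (2.998×10⁸ m/s × 2.600×10^-8 s) = 0.85826. Since d = βγcτ, x = βγ = β/√(1−β²).
Solving: β² = x²/(1+x²) = 0.73661/1.73661 = 0.424165, so β = 0.6513.

0.6513c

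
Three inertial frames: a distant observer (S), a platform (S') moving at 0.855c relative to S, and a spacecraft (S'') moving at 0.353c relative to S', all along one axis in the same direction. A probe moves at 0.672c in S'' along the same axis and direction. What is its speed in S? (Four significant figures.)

Compose velocities in two stages. Stage 1 (into S'): u₁ = (0.672+0.353)/(1+0.672×0.353) = 0.82847.
Stage 2 (into S): u = (0.82847+0.855)/(1+0.82847×0.855) = 0.98544, so the speed is 0.9854c.

0.9854c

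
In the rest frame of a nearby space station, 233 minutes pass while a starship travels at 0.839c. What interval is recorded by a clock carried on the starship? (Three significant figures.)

γ = 1/√(1 − β²) = 1/√(1 − 0.703921) = 1/√0.296079 = 1/0.544131 = 1.8378.
The moving clock records proper time: Δτ = Δt/γ = 233/1.8378 = 127 minutes.

127 minutes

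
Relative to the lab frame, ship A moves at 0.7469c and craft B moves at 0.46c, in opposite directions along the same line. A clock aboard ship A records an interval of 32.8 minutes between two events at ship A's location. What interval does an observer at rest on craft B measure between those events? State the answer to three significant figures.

Speed of ship A in craft B's frame: u = (v_A + v_B)/(1 + v_A v_B/c²) = (0.7469 + 0.46)/(1 + 0.7469×0.46) = 1.2069/1.343574 = 0.89828; |u| = 0.89828c.
γ for this relative speed: γ = 1/√(1 − 0.806907) = 2.2757.
Ship A's interval is proper; time dilation gives Δt_B = γΔτ = 2.2757 × 32.8 minutes = 74.6 minutes.

74.6 minutes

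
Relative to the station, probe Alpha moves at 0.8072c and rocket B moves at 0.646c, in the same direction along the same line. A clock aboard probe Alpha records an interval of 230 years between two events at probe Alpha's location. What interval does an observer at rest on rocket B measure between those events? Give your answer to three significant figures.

244 years

The velocity of probe Alpha relative to rocket B is (0.8072 − 0.646)c / (1 − 0.8072×0.646) = 0.33685c; relative speed 0.33685c.
At |u| = 0.33685c, γ = (1 − 0.113468)^(−1/2) = 1.0621.
Probe Alpha's interval is proper; time dilation gives Δt_B = γΔτ = 1.0621 × 230 years = 244 years.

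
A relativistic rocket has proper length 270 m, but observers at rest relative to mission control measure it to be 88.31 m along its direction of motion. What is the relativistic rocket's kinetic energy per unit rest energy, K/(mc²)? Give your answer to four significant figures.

γ = L₀/L = 270/88.31 = 3.05741.
Since K = (γ−1)mc², K/(mc²) = 3.05741 − 1 = 2.057.

2.057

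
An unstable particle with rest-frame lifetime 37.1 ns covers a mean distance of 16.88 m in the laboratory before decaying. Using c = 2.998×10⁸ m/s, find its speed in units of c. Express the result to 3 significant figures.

0.835c

Lab distance = (lab lifetime)·v = γτ·βc, so βγ = d/(cτ) = 16.88/(2.998×10⁸ × 3.710×10^-8) = 1.5176.
With βγ = 1.5176: γ² = 1 + (βγ)² = 3.30311, and β = (βγ)/γ = 1.5176/1.81745 = 0.835.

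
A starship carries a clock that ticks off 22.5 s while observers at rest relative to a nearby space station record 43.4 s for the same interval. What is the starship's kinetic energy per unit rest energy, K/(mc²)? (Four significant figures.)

The time-dilation ratio gives γ = 43.4/22.5 = 1.92889.
Since K = (γ−1)mc², K/(mc²) = 1.92889 − 1 = 0.9289.

0.9289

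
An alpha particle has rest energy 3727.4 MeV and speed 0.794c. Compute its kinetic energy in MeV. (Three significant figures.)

2400 MeV

With β = 0.794, γ = 1/√(1 − 0.794²) = 1/√0.369564 = 1.64496.
Kinetic energy: K = (γ − 1)mc² = (1.64496 − 1) × 3727.4 MeV = 0.64496 × 3727.4 = 2400 MeV.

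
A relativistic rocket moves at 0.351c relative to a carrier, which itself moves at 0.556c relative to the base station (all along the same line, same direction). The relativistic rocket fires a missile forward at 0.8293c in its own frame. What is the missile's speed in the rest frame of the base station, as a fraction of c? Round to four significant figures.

0.9747c

Apply u = (u'+v)/(1+u'v) twice. Missile in the carrier frame: (0.8293+0.351)/(1+0.8293·0.351) = 1.1803/1.2910843 = 0.91419c.
That velocity, transformed to the rest frame of the base station: (0.91419+0.556)/(1+0.91419·0.556) = 1.47019/1.50828964 = 0.97474c.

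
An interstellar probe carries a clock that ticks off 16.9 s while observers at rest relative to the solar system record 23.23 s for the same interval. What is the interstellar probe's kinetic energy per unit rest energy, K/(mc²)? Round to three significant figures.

0.375

From Δt = γΔτ: γ = 23.23/16.9 = 1.37456.
K/(mc²) = γ − 1 = 1.37456 − 1 = 0.375.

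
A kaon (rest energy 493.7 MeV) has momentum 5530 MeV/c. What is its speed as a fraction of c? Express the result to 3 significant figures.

0.996c

pc/(mc²) = 5530/493.7 = 11.201 = βγ = β/√(1−β²).
So β² = x²/(1 + x²) with x = 11.201: x² = 125.462, β² = 125.462/126.462 = 0.992092, β = 0.996.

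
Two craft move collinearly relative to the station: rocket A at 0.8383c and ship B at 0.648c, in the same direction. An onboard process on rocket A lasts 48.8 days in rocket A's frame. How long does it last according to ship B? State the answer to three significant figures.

53.7 days

Speed of rocket A in ship B's frame: u = (v_A − v_B)/(1 − v_A v_B/c²) = (0.8383 − 0.648)/(1 − 0.8383×0.648) = 0.1903/0.4567816 = 0.41661; |u| = 0.41661c.
γ for this relative speed: γ = 1/√(1 − 0.173564) = 1.1.
The clock on rocket A records proper time, so ship B measures Δt = γΔτ = 1.1 × 48.8 = 53.7 days.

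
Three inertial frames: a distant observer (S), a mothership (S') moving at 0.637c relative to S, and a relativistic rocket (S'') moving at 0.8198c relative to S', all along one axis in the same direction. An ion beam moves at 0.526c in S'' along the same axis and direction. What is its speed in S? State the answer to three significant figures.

Apply u = (u'+v)/(1+u'v) twice. Ion beam in the mothership frame: (0.526+0.8198)/(1+0.526·0.8198) = 1.3458/1.4312148 = 0.94032c.
That velocity, transformed to the rest frame of a distant observer: (0.94032+0.637)/(1+0.94032·0.637) = 1.57732/1.59898384 = 0.98645c.

0.986c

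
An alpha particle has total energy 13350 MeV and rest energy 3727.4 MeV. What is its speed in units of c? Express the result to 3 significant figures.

Total energy E = γmc² gives γ = 13350/3727.4 = 3.5816.
Hence β = √(1 − 1/γ²) = √(1 − 0.0779553) = √0.9220447 = 0.960.

0.960c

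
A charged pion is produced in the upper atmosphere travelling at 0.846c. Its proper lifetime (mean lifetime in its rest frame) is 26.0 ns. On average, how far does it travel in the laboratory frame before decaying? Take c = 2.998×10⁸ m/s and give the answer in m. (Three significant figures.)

12.4 m

γ = 1/√(1 − β²) = 1/√(1 − 0.715716) = 1/√0.284284 = 1/0.533183 = 1.8755.
Lab-frame lifetime: Δt = γτ = 1.8755 × 26.0 ns = 48.763 ns.
Distance: d = vΔt = 0.846 × 2.998×10⁸ m/s × 4.8763×10^-8 s = 12.4 m.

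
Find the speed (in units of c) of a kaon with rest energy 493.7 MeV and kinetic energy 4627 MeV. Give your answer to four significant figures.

γ = 1 + K/(mc²) = 1 + 4627/493.7 = 10.372.
β = √(1 − 1/γ²) = √(1 − 0.00929555) = √0.99070445 = 0.9953.

0.9953c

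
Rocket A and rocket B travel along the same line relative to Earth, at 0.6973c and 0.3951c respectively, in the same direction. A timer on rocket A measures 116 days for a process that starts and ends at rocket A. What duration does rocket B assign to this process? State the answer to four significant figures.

Speed of rocket A in rocket B's frame: u = (v_A − v_B)/(1 − v_A v_B/c²) = (0.6973 − 0.3951)/(1 − 0.6973×0.3951) = 0.3022/0.72449677 = 0.41712; |u| = 0.41712c.
γ for this relative speed: γ = 1/√(1 − 0.173989) = 1.1003.
Rocket A's interval is proper; time dilation gives Δt_B = γΔτ = 1.1003 × 116 days = 127.6 days.

127.6 days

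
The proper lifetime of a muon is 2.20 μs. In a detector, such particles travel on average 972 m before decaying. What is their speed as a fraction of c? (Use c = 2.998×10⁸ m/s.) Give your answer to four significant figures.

0.8275c

d = βγcτ ⇒ βγ = d/(cτ) = 972.0 m / (659.56 m) = 1.4737.
β = (βγ)/√(1+(βγ)²) = 1.4737/√3.17179 = 0.8275.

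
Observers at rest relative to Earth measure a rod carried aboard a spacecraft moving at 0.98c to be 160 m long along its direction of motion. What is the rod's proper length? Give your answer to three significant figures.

Lorentz factor: γ = (1 − 0.9604)^(−1/2) = 5.0252.
Proper length: L₀ = γ·L = 5.0252 × 160 = 804 m.

804 m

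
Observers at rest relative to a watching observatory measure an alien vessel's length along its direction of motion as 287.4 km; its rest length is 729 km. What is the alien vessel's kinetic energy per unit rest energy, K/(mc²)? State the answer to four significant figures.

From L = L₀/γ: γ = 729/287.4 = 2.53653.
K/(mc²) = γ − 1 = 2.53653 − 1 = 1.537.

1.537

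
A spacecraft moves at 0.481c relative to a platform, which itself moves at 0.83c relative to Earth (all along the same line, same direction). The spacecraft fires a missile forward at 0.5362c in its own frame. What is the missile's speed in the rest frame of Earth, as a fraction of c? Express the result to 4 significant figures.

Apply u = (u'+v)/(1+u'v) twice. Missile in the platform frame: (0.5362+0.481)/(1+0.5362·0.481) = 1.0172/1.2579122 = 0.80864c.
That velocity, transformed to the rest frame of Earth: (0.80864+0.83)/(1+0.80864·0.83) = 1.63864/1.6711712 = 0.98053c.

0.9805c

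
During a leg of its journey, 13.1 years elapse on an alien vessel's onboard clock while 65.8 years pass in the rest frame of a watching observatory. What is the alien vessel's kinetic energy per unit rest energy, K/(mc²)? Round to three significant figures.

4.02

γ = Δt/Δτ = 65.8/13.1 = 5.0229.
Since K = (γ−1)mc², K/(mc²) = 5.0229 − 1 = 4.02.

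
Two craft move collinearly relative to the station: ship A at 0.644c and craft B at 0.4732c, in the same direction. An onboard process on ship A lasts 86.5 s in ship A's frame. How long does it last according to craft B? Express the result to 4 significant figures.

The velocity of ship A relative to craft B is (0.644 − 0.4732)c / (1 − 0.644×0.4732) = 0.24566c; relative speed 0.24566c.
At |u| = 0.24566c, γ = (1 − 0.0603488)^(−1/2) = 1.0316.
Ship A's interval is proper; time dilation gives Δt_B = γΔτ = 1.0316 × 86.5 s = 89.23 s.

89.23 s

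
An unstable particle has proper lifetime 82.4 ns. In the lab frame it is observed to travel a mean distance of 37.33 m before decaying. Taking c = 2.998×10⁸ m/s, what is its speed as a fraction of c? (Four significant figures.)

d = βγcτ ⇒ βγ = d/(cτ) = 37.33 m / (24.70352 m) = 1.5111.
β = (βγ)/√(1+(βγ)²) = 1.5111/√3.28342 = 0.8339.

0.8339c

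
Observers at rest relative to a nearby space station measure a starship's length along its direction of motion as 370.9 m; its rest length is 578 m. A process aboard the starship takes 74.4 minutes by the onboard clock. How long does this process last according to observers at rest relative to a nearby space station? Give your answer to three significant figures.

116 minutes

From L = L₀/γ: γ = 578/370.9 = 1.55837.
The same γ dilates the second interval: 1.55837 × 74.4 minutes = 116 minutes.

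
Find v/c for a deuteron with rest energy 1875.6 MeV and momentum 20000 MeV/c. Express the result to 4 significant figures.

pc/(mc²) = 20000/1875.6 = 10.663 = βγ = β/√(1−β²).
So β² = x²/(1 + x²) with x = 10.663: x² = 113.7, β² = 113.7/114.7 = 0.991282, β = 0.9956.

0.9956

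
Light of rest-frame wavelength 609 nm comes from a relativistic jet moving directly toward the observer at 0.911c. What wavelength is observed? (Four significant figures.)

Relativistic Doppler for wavelength: λ_obs = λ_src · √((1−β)/(1+β)).
With β = 0.911: factor = √(0.089/1.911) = 0.21581.
λ_obs = 609 × 0.21581 = 131.4 nm.

131.4 nm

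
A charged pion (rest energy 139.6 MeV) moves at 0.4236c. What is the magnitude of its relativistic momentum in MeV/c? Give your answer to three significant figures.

65.3 MeV/c

With β = 0.4236, γ = 1/√(1 − 0.4236²) = 1/√0.82056304 = 1.1039.
Momentum: p = γβ·mc = 1.1039 × 0.4236 × 139.6 MeV/c = 65.3 MeV/c.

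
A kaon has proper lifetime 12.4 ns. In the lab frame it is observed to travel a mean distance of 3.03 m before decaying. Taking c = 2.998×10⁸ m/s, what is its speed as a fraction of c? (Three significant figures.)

Let x = d/(cτ) = 3.030 m / (2.998×10⁸ m/s × 1.240×10^-8 s) = 0.81506. Since d = βγcτ, x = βγ = β/√(1−β²).
Solving: β² = x²/(1+x²) = 0.664323/1.664323 = 0.399155, so β = 0.632.

0.632c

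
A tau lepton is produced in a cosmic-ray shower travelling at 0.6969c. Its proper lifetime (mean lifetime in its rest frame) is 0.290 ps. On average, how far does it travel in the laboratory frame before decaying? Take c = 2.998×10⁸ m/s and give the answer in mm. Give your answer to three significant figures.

0.0845 mm

β² = 0.48566961, so γ = 1/√0.51433039 = 1.3944.
Lab-frame lifetime: Δt = γτ = 1.3944 × 0.290 ps = 0.40438 ps.
Distance: d = vΔt = 0.6969 × 2.998×10⁸ m/s × 4.0438×10^-13 s = 8.45×10^-5 m = 0.0845 mm.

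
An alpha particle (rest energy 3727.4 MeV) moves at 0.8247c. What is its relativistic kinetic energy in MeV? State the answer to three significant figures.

γ = 1/√(1 − β²) = 1/√(1 − 0.68013009) = 1/√0.31986991 = 1/0.56557 = 1.76813.
Kinetic energy: K = (γ − 1)mc² = (1.76813 − 1) × 3727.4 MeV = 0.76813 × 3727.4 = 2860 MeV.

2860 MeV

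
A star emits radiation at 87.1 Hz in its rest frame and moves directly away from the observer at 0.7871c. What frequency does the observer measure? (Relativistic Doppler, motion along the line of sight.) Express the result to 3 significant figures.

Relativistic Doppler (source moving away): f_obs = f_src · √((1−β)/(1+β)).
With β = 0.7871: factor = √(0.2129/1.7871) = 0.34515.
f_obs = 87.1 × 0.34515 = 30.1 Hz.

30.1 Hz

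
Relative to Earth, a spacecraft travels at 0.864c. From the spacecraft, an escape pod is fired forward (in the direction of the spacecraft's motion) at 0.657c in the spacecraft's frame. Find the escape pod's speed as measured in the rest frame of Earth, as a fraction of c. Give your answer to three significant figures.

0.970c

Relativistic velocity addition: u = (u' + v)/(1 + u'v/c²), with u' = 0.657c and v = 0.864c.
Numerator: 0.657 + 0.864 = 1.521. Denominator: 1 + (0.657)(0.864) = 1.567648.
u = 1.521/1.567648 = 0.97024, so the speed is 0.970c.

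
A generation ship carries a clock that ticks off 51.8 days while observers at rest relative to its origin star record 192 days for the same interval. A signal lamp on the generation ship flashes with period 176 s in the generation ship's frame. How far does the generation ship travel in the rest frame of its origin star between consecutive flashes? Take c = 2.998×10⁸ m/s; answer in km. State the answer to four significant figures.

γ = Δt/Δτ = 192/51.8 = 3.70656.
β = √(1 − 1/γ²) = 0.96292. Lab-frame period = γτ = 3.70656×176 s = 652.35 s. Distance = βc × γτ = 0.96292 × 2.998×10⁸ m/s × 652.35 s = 1.8832×10^11 m = 1.883×10^8 km.

1.883×10^8 km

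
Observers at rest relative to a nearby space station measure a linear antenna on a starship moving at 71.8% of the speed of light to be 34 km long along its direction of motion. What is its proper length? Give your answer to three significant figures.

γ = 1/√(1 − β²) = 1/√(1 − 0.515524) = 1/√0.484476 = 1/0.696043 = 1.4367.
Proper length: L₀ = γ·L = 1.4367 × 34 = 48.8 km.

48.8 km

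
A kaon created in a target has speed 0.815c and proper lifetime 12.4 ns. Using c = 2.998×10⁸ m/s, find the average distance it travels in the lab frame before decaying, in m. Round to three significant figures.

γ = 1/√(1 − β²) = 1/√(1 − 0.664225) = 1/√0.335775 = 1/0.579461 = 1.7257.
Lab-frame lifetime: Δt = γτ = 1.7257 × 12.4 ns = 21.399 ns.
Distance: d = vΔt = 0.815 × 2.998×10⁸ m/s × 2.1399×10^-8 s = 5.23 m.

5.23 m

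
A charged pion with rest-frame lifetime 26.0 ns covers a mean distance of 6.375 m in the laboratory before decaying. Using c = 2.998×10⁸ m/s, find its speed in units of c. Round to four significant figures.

0.6331c

Let x = d/(cτ) = 6.375 m / (2.998×10⁸ m/s × 2.600×10^-8 s) = 0.81785. Since d = βγcτ, x = βγ = β/√(1−β²).
Solving: β² = x²/(1+x²) = 0.668879/1.668879 = 0.400795, so β = 0.6331.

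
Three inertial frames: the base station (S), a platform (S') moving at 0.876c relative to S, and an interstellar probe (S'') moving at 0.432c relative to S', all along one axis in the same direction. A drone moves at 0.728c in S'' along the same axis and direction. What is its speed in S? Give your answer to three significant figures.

First combine the drone and interstellar probe (S''→S'): u₁ = (0.728 + 0.432)/(1 + 0.728×0.432) = 1.16/1.314496 = 0.88247.
Then combine with the platform (S'→S): u = (0.88247 + 0.876)/(1 + 0.88247×0.876) = 1.75847/1.77304372 = 0.99178.

0.992c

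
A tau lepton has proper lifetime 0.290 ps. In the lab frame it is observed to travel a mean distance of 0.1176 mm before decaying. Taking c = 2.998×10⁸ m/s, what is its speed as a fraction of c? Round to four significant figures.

0.8041c

Let x = d/(cτ) = 1.176×10^-4 m / (2.998×10⁸ m/s × 2.900×10^-13 s) = 1.3526. Since d = βγcτ, x = βγ = β/√(1−β²).
Solving: β² = x²/(1+x²) = 1.82953/2.82953 = 0.646584, so β = 0.8041.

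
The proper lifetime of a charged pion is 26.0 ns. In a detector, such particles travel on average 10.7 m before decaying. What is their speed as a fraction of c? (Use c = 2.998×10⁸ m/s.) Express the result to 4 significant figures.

Lab distance = (lab lifetime)·v = γτ·βc, so βγ = d/(cτ) = 10.70/(2.998×10⁸ × 2.600×10^-8) = 1.3727.
With βγ = 1.3727: γ² = 1 + (βγ)² = 2.88431, and β = (βγ)/γ = 1.3727/1.69833 = 0.8083.

0.8083c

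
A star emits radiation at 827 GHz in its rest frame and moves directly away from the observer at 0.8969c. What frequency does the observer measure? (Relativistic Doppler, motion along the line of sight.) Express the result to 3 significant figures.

193 GHz

Relativistic Doppler (source moving away): f_obs = f_src · √((1−β)/(1+β)).
With β = 0.8969: factor = √(0.1031/1.8969) = 0.23313.
f_obs = 827 × 0.23313 = 193 GHz.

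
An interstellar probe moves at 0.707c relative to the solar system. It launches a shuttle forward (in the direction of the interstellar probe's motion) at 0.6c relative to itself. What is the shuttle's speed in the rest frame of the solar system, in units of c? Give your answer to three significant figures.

0.918c

Relativistic velocity addition: u = (u' + v)/(1 + u'v/c²), with u' = 0.6c and v = 0.707c.
Numerator: 0.6 + 0.707 = 1.307. Denominator: 1 + (0.6)(0.707) = 1.4242.
u = 1.307/1.4242 = 0.91771, so the speed is 0.918c.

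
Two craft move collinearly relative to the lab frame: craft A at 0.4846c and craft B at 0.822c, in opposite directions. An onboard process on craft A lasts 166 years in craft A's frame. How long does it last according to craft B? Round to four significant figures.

Transform craft A's velocity into craft B's frame: (0.4846 + 0.822)/(1 + 0.4846·0.822) = 1.3066/1.3983412, so the relative speed is 0.93439c.
γ for this relative speed: γ = 1/√(1 − 0.873085) = 2.807.
The clock on craft A records proper time, so craft B measures Δt = γΔτ = 2.807 × 166 = 466.0 years.

466.0 years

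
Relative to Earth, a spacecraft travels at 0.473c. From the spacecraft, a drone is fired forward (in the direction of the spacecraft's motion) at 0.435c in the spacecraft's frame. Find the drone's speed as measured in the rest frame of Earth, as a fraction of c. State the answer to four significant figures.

Relativistic velocity addition: u = (u' + v)/(1 + u'v/c²), with u' = 0.435c and v = 0.473c.
Numerator: 0.435 + 0.473 = 0.908. Denominator: 1 + (0.435)(0.473) = 1.205755.
u = 0.908/1.205755 = 0.75306, so the speed is 0.7531c.

0.7531c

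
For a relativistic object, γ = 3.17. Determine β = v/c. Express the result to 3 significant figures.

0.949

β = √(1 − 1/γ²) = √(1 − 1/10.0489) = √0.900487 = 0.949.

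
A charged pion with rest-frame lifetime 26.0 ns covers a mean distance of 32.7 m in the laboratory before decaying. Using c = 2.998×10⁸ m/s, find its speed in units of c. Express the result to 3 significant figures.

0.973c

Let x = d/(cτ) = 32.70 m / (2.998×10⁸ m/s × 2.600×10^-8 s) = 4.1951. Since d = βγcτ, x = βγ = β/√(1−β²).
Solving: β² = x²/(1+x²) = 17.5989/18.5989 = 0.946233, so β = 0.973.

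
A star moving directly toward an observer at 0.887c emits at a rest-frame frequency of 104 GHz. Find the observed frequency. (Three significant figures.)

425 GHz

Relativistic Doppler (source moving toward): f_obs = f_src · √((1+β)/(1−β)).
With β = 0.887: factor = √(1.887/0.113) = 4.0865.
f_obs = 104 × 4.0865 = 425 GHz.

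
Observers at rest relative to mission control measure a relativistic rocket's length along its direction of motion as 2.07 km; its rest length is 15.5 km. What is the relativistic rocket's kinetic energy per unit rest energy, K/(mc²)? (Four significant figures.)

6.488

Length contraction gives γ = L₀/L = 15.5/2.07 = 7.48792.
Since K = (γ−1)mc², K/(mc²) = 7.48792 − 1 = 6.488.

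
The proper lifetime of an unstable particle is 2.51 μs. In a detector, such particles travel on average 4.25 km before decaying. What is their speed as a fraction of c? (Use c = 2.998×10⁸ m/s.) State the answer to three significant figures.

Let x = d/(cτ) = 4250 m / (2.998×10⁸ m/s × 2.510×10^-6 s) = 5.6479. Since d = βγcτ, x = βγ = β/√(1−β²).
Solving: β² = x²/(1+x²) = 31.8988/32.8988 = 0.969604, so β = 0.985.

0.985c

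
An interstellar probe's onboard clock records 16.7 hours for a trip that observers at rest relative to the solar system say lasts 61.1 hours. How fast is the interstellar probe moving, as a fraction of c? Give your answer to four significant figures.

0.9619c

γ = Δt/Δτ = 61.1/16.7 = 3.6587.
β = √(1 − 1/γ²) = √(1 − 0.0747044) = √0.9252956 = 0.9619.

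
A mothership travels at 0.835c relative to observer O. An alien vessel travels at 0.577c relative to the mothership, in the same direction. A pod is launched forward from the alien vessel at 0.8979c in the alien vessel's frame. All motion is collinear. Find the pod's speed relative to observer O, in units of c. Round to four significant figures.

Compose velocities in two stages. Stage 1 (into S'): u₁ = (0.8979+0.577)/(1+0.8979×0.577) = 0.97155.
Stage 2 (into S): u = (0.97155+0.835)/(1+0.97155×0.835) = 0.99741, so the speed is 0.9974c.

0.9974c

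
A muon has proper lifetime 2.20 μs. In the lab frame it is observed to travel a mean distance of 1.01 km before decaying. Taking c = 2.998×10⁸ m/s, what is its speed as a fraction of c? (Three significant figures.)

Let x = d/(cτ) = 1010 m / (2.998×10⁸ m/s × 2.200×10^-6 s) = 1.5313. Since d = βγcτ, x = βγ = β/√(1−β²).
Solving: β² = x²/(1+x²) = 2.34488/3.34488 = 0.701036, so β = 0.837.

0.837c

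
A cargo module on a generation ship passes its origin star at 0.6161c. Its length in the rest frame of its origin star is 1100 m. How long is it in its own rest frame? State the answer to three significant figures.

1400 m

β² = 0.37957921, so γ = 1/√0.62042079 = 1.2696.
Proper length: L₀ = γ·L = 1.2696 × 1100 = 1400 m.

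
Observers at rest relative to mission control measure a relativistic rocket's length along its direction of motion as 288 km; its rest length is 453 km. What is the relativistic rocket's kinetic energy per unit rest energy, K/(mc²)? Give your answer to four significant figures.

0.5729

γ = L₀/L = 453/288 = 1.57292.
Since K = (γ−1)mc², K/(mc²) = 1.57292 − 1 = 0.5729.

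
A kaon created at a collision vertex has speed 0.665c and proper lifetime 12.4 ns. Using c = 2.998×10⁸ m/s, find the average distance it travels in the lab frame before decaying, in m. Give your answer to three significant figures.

3.31 m

β² = 0.442225, so γ = 1/√0.557775 = 1.339.
Lab-frame lifetime: Δt = γτ = 1.339 × 12.4 ns = 16.604 ns.
Distance: d = vΔt = 0.665 × 2.998×10⁸ m/s × 1.6604×10^-8 s = 3.31 m.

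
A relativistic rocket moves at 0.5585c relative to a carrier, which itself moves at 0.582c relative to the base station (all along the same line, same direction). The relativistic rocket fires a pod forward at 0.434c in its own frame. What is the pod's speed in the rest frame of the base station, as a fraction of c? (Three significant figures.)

First combine the pod and relativistic rocket (S''→S'): u₁ = (0.434 + 0.5585)/(1 + 0.434×0.5585) = 0.9925/1.242389 = 0.79886.
Then combine with the carrier (S'→S): u = (0.79886 + 0.582)/(1 + 0.79886×0.582) = 1.38086/1.46493652 = 0.94261.

0.943c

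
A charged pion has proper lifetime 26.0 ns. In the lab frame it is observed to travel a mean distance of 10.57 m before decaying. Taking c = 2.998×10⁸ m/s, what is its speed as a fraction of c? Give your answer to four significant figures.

d = βγcτ ⇒ βγ = d/(cτ) = 10.57 m / (7.7948 m) = 1.356.
β = (βγ)/√(1+(βγ)²) = 1.356/√2.83874 = 0.8048.

0.8048c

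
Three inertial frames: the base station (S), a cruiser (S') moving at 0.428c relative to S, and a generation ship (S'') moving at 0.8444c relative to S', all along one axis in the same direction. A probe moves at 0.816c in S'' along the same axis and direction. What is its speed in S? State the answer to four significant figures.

0.9932c

Apply u = (u'+v)/(1+u'v) twice. Probe in the cruiser frame: (0.816+0.8444)/(1+0.816·0.8444) = 1.6604/1.6890304 = 0.98305c.
That velocity, transformed to the rest frame of the base station: (0.98305+0.428)/(1+0.98305·0.428) = 1.41105/1.4207454 = 0.99318c.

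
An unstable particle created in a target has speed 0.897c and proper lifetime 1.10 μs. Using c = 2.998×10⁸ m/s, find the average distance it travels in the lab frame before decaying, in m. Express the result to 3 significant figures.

669 m

γ = 1/√(1 − β²) = 1/√(1 − 0.804609) = 1/√0.195391 = 1/0.442031 = 2.2623.
Lab-frame lifetime: Δt = γτ = 2.2623 × 1.10 μs = 2.4885 μs.
Distance: d = vΔt = 0.897 × 2.998×10⁸ m/s × 2.4885×10^-6 s = 669 m.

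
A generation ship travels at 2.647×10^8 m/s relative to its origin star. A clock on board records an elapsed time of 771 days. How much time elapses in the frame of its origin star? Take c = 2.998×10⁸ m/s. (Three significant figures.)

1640 days

β = v/c = (2.647×10^8 m/s)/(2.998×10⁸ m/s) = 0.882922.
γ = 1/√(1 − β²) = 1/√(1 − 0.7795513) = 1/√0.2204487 = 1/0.46952 = 2.1298.
The onboard clock measures proper time, so the interval in the rest frame of its origin star is dilated: Δt = γ·Δτ = 2.1298 × 771 days = 1640 days.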